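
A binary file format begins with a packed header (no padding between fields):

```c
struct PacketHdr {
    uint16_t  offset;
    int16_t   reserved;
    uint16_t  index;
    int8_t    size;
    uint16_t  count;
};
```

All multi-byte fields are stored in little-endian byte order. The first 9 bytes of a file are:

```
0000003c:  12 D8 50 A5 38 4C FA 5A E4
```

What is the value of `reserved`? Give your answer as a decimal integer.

-23216

`reserved` follows `offset` (2 bytes), so it starts at byte offset 2 and occupies 2 bytes.
Bytes at offsets 2..3: 50 A5.
Little-endian stores the least-significant byte at the lowest address.
Reassemble most-significant byte first: A5 50 → 0xA550.
Top bit is set, so as a signed 16-bit value this is 0xA550 − 2^16 = -23216.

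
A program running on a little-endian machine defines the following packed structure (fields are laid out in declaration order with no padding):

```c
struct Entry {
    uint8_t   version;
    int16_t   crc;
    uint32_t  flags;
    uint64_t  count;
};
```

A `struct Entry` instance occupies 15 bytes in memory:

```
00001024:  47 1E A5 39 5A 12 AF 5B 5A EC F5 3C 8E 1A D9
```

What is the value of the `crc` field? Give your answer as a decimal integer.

`crc` follows `version` (1 byte), so it starts at byte offset 1 and occupies 2 bytes.
Bytes at offsets 1..2: 1E A5.
In little-endian order the low byte comes first in memory.
Reassemble most-significant byte first: A5 1E → 0xA51E.
Top bit is set, so as a signed 16-bit value this is 0xA51E − 2^16 = -23266.

-23266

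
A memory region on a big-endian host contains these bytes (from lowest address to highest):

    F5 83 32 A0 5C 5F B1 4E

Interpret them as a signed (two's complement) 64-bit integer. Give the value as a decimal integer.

-755704648142180018

Big-endian stores the most-significant byte at the lowest address.
The bytes are already most-significant first: 0xF58332A05C5FB14E.
Top bit is set, so as a signed 64-bit value this is 0xF58332A05C5FB14E − 2^64 = -755704648142180018.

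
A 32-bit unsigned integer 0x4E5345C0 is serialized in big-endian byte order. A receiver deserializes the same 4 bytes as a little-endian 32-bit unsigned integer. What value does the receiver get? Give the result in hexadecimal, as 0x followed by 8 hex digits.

0xC045534E

Stored big-endian, the bytes at ascending addresses are 4E 53 45 C0.
Read back as little-endian, the first byte is least significant, giving 0xC045534E.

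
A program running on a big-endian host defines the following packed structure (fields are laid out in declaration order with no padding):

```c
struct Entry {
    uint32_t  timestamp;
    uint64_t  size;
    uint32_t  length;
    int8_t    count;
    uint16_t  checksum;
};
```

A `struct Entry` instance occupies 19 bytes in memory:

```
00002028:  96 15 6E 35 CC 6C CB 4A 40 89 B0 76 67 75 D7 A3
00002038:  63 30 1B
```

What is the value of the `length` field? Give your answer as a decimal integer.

`length` follows `timestamp` (4 B), `size` (8 B), so it starts at offset 4 + 8 = 12 and occupies 4 bytes.
Bytes at offsets 12..15: 67 75 D7 A3.
In big-endian order the high byte comes first in memory.
The bytes are already most-significant first: 0x6775D7A3.
0x6775D7A3 = 1735776163.

1735776163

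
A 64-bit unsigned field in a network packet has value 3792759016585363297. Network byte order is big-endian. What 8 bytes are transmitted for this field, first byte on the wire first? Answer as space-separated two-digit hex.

34 A2 96 3B 0E 3A FF 61

3792759016585363297 in hexadecimal, padded to 64 bits, is 0x34A2963B0E3AFF61.
Split into bytes (most-significant first): 34 A2 96 3B 0E 3A FF 61.
Big-endian stores the most-significant byte at the lowest address.
So the memory order matches the most-significant-first order: 34 A2 96 3B 0E 3A FF 61.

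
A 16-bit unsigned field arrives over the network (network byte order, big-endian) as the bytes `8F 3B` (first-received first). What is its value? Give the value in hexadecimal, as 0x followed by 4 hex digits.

Big-endian: lowest address holds the most-significant byte.
The bytes are already most-significant first: 0x8F3B.

0x8F3B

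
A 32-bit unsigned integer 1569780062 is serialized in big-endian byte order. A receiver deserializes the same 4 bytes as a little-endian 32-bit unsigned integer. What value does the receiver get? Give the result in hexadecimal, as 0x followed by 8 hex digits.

1569780062 in 32-bit hexadecimal is 0x5D90F15E.
Stored big-endian, the bytes at ascending addresses are 5D 90 F1 5E.
Read back as little-endian, the first byte is least significant, giving 0x5EF1905D.

0x5EF1905D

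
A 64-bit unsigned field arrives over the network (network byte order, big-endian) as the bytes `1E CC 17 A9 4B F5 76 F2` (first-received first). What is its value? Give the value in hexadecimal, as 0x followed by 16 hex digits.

0x1ECC17A94BF576F2

Big-endian: lowest address holds the most-significant byte.
The bytes are already most-significant first: 0x1ECC17A94BF576F2.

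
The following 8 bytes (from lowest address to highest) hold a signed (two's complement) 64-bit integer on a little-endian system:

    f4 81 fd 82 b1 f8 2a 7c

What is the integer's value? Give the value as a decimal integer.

8947237051015463412

In little-endian order the low byte comes first in memory.
Reassemble most-significant byte first: 7C 2A F8 B1 82 FD 81 F4 → 0x7C2AF8B182FD81F4.
0x7C2AF8B182FD81F4 = 8947237051015463412.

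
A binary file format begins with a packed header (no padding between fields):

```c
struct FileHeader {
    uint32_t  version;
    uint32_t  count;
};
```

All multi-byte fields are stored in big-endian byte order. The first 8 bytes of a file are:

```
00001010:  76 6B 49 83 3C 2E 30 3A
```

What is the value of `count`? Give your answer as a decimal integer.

`count` follows `version` (4 bytes), so it starts at byte offset 4 and occupies 4 bytes.
Bytes at offsets 4..7: 3C 2E 30 3A.
Big-endian: lowest address holds the most-significant byte.
The bytes are already most-significant first: 0x3C2E303A.
0x3C2E303A = 1009659962.

1009659962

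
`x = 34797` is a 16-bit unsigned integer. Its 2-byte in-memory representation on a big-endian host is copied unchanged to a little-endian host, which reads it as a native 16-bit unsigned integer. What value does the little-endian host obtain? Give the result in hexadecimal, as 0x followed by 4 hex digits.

0xED87

34797 in 16-bit hexadecimal is 0x87ED.
Stored big-endian, the bytes at ascending addresses are 87 ED.
Read back as little-endian, the first byte is least significant, giving 0xED87.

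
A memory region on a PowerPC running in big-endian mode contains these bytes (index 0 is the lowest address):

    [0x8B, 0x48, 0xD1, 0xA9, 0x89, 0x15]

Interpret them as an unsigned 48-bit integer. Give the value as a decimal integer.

153144871454997

Big-endian stores the most-significant byte at the lowest address.
The bytes are already most-significant first: 0x8B48D1A98915.
0x8B48D1A98915 = 153144871454997.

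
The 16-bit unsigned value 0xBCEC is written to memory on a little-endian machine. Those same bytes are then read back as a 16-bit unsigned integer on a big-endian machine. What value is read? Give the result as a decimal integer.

Stored little-endian, the bytes at ascending addresses are EC BC.
Read back as big-endian, the last byte is least significant, giving 0xECBC.
0xECBC = 60604.

60604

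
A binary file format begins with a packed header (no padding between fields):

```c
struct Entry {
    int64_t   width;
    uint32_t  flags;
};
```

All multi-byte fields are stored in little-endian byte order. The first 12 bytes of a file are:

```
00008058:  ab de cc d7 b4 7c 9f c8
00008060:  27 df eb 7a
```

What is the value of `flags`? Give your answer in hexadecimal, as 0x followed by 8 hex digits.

`flags` follows `width` (8 bytes), so it starts at byte offset 8 and occupies 4 bytes.
Bytes at offsets 8..11: 27 DF EB 7A.
In little-endian order the low byte comes first in memory.
Reassemble most-significant byte first: 7A EB DF 27 → 0x7AEBDF27.

0x7AEBDF27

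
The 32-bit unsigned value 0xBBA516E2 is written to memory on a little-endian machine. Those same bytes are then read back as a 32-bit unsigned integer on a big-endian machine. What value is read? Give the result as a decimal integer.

Stored little-endian, the bytes at ascending addresses are E2 16 A5 BB.
Read back as big-endian, the last byte is least significant, giving 0xE216A5BB.
0xE216A5BB = 3793135035.

3793135035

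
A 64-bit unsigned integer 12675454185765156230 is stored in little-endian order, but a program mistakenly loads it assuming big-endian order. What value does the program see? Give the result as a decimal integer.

12675454185765156230 in 64-bit hexadecimal is 0xAFE8426CAD453586.
Stored little-endian, the bytes at ascending addresses are 86 35 45 AD 6C 42 E8 AF.
Read back as big-endian, the last byte is least significant, giving 0x863545AD6C42E8AF.
0x863545AD6C42E8AF = 9670712385995991215.

9670712385995991215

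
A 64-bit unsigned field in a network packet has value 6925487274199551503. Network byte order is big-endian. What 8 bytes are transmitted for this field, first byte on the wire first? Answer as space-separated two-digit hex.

60 1C 45 FB AB 27 0E 0F

6925487274199551503 in hexadecimal, padded to 64 bits, is 0x601C45FBAB270E0F.
Split into bytes (most-significant first): 60 1C 45 FB AB 27 0E 0F.
In big-endian order the high byte comes first in memory.
So the memory order matches the most-significant-first order: 60 1C 45 FB AB 27 0E 0F.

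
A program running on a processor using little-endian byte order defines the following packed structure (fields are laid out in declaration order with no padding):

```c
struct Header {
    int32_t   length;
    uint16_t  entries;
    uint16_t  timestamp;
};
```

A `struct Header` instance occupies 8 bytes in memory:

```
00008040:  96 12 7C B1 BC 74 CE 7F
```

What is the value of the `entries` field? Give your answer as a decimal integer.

`entries` follows `length` (4 bytes), so it starts at byte offset 4 and occupies 2 bytes.
Bytes at offsets 4..5: BC 74.
In little-endian order the low byte comes first in memory.
Reassemble most-significant byte first: 74 BC → 0x74BC.
0x74BC = 29884.

29884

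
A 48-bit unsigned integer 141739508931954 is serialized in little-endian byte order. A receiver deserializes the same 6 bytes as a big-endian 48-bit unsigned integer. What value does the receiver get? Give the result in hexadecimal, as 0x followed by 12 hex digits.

0x729D144DE980

141739508931954 in 48-bit hexadecimal is 0x80E94D149D72.
Stored little-endian, the bytes at ascending addresses are 72 9D 14 4D E9 80.
Read back as big-endian, the last byte is least significant, giving 0x729D144DE980.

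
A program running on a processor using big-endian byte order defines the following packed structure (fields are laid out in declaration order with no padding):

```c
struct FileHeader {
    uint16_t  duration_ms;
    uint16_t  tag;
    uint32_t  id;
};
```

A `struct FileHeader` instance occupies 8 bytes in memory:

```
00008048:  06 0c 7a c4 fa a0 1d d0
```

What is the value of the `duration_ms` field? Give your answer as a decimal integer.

`duration_ms` is the first field, at byte offset 0, occupying 2 bytes.
Bytes at offsets 0..1: 06 0C.
Big-endian: lowest address holds the most-significant byte.
The bytes are already most-significant first: 0x060C.
0x060C = 1548.

1548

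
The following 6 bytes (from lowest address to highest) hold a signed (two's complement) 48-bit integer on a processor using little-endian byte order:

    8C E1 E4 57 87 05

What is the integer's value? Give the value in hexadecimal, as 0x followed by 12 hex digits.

Little-endian: lowest address holds the least-significant byte.
Reassemble most-significant byte first: 05 87 57 E4 E1 8C → 0x058757E4E18C.

0x058757E4E18C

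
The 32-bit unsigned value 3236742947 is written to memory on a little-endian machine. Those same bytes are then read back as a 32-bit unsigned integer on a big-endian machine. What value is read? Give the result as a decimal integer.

3236742947 in 32-bit hexadecimal is 0xC0ECC723.
Stored little-endian, the bytes at ascending addresses are 23 C7 EC C0.
Read back as big-endian, the last byte is least significant, giving 0x23C7ECC0.
0x23C7ECC0 = 600304832.

600304832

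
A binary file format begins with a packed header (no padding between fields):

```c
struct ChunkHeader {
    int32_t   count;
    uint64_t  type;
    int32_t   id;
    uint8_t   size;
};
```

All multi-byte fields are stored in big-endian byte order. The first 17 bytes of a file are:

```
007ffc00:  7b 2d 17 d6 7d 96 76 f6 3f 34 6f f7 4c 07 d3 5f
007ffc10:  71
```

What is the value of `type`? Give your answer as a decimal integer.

9049551301242023927

`type` follows `count` (4 bytes), so it starts at byte offset 4 and occupies 8 bytes.
Bytes at offsets 4..11: 7D 96 76 F6 3F 34 6F F7.
Big-endian: lowest address holds the most-significant byte.
The bytes are already most-significant first: 0x7D9676F63F346FF7.
0x7D9676F63F346FF7 = 9049551301242023927.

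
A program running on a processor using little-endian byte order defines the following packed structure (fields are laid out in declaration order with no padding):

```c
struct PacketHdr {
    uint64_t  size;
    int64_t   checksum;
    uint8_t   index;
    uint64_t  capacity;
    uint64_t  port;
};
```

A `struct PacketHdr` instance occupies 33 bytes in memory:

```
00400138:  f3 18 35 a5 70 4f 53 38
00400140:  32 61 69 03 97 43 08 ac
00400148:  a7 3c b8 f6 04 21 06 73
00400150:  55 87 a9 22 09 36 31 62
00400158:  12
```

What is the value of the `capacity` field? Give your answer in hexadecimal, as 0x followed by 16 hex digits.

`capacity` follows `size` (8 B), `checksum` (8 B), `index` (1 B), so it starts at offset 8 + 8 + 1 = 17 and occupies 8 bytes.
Bytes at offsets 17..24: 3C B8 F6 04 21 06 73 55.
Little-endian: lowest address holds the least-significant byte.
Reassemble most-significant byte first: 55 73 06 21 04 F6 B8 3C → 0x5573062104F6B83C.

0x5573062104F6B83C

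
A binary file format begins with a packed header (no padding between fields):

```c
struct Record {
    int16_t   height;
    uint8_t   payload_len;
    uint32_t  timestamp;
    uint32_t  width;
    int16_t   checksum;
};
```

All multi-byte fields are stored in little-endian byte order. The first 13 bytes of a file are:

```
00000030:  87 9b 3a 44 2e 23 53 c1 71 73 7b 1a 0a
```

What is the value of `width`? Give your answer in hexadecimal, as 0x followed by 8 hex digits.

0x7B7371C1

`width` follows `height` (2 B), `payload_len` (1 B), `timestamp` (4 B), so it starts at offset 2 + 1 + 4 = 7 and occupies 4 bytes.
Bytes at offsets 7..10: C1 71 73 7B.
In little-endian order the low byte comes first in memory.
Reassemble most-significant byte first: 7B 73 71 C1 → 0x7B7371C1.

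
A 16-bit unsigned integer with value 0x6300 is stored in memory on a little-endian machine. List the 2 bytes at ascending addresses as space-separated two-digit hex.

00 63

Split into bytes (most-significant first): 63 00.
Little-endian: lowest address holds the least-significant byte.
So at ascending addresses the bytes are 00 63.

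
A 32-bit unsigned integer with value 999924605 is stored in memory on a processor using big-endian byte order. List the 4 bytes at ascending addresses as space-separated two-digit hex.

3B 99 A3 7D

999924605 in hexadecimal, padded to 32 bits, is 0x3B99A37D.
Split into bytes (most-significant first): 3B 99 A3 7D.
Big-endian stores the most-significant byte at the lowest address.
So the memory order matches the most-significant-first order: 3B 99 A3 7D.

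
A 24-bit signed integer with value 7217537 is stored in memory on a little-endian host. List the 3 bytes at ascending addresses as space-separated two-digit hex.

81 21 6E

7217537 in hexadecimal, padded to 24 bits, is 0x6E2181.
Split into bytes (most-significant first): 6E 21 81.
Little-endian stores the least-significant byte at the lowest address.
So at ascending addresses the bytes are 81 21 6E.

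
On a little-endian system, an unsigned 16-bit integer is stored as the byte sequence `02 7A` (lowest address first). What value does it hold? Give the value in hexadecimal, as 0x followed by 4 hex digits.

Little-endian stores the least-significant byte at the lowest address.
Reassemble most-significant byte first: 7A 02 → 0x7A02.

0x7A02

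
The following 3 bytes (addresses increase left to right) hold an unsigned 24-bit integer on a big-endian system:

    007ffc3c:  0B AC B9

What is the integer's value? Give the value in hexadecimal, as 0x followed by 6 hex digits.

Big-endian stores the most-significant byte at the lowest address.
The bytes are already most-significant first: 0x0BACB9.

0x0BACB9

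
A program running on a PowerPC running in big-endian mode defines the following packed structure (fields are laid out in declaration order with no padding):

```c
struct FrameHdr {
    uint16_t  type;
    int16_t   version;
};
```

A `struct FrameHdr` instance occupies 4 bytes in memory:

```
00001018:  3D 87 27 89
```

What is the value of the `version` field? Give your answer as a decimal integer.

10121

`version` follows `type` (2 bytes), so it starts at byte offset 2 and occupies 2 bytes.
Bytes at offsets 2..3: 27 89.
Big-endian: lowest address holds the most-significant byte.
The bytes are already most-significant first: 0x2789.
0x2789 = 10121.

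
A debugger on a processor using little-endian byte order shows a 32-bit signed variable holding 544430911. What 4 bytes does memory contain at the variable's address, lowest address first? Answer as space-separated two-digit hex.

3F 5B 73 20

544430911 in hexadecimal, padded to 32 bits, is 0x20735B3F.
Split into bytes (most-significant first): 20 73 5B 3F.
Little-endian: lowest address holds the least-significant byte.
So at ascending addresses the bytes are 3F 5B 73 20.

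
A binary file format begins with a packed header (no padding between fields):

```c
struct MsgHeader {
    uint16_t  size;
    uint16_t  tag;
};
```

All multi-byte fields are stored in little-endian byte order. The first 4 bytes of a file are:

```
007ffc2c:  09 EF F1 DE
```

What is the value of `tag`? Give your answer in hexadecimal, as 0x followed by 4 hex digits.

0xDEF1

`tag` follows `size` (2 bytes), so it starts at byte offset 2 and occupies 2 bytes.
Bytes at offsets 2..3: F1 DE.
Little-endian: lowest address holds the least-significant byte.
Reassemble most-significant byte first: DE F1 → 0xDEF1.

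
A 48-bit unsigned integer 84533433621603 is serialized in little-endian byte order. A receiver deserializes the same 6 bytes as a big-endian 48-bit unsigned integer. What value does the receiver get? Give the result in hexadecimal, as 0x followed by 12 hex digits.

84533433621603 in 48-bit hexadecimal is 0x4CE1F9485C63.
Stored little-endian, the bytes at ascending addresses are 63 5C 48 F9 E1 4C.
Read back as big-endian, the last byte is least significant, giving 0x635C48F9E14C.

0x635C48F9E14C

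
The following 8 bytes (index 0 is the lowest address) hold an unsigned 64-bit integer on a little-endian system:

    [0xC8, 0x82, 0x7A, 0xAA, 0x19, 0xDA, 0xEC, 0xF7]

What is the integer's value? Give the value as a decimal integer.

In little-endian order the low byte comes first in memory.
Reassemble most-significant byte first: F7 EC DA 19 AA 7A 82 C8 → 0xF7ECDA19AA7A82C8.
0xF7ECDA19AA7A82C8 = 17864893625641108168.

17864893625641108168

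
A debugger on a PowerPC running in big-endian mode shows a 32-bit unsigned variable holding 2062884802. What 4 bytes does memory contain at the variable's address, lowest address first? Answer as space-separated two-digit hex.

7A F5 1F C2

2062884802 in hexadecimal, padded to 32 bits, is 0x7AF51FC2.
Split into bytes (most-significant first): 7A F5 1F C2.
Big-endian stores the most-significant byte at the lowest address.
So the memory order matches the most-significant-first order: 7A F5 1F C2.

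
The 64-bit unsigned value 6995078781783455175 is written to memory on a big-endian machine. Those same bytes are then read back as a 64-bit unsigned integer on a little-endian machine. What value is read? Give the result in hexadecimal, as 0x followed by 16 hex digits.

0xC735132C17831361

6995078781783455175 in 64-bit hexadecimal is 0x611383172C1335C7.
Stored big-endian, the bytes at ascending addresses are 61 13 83 17 2C 13 35 C7.
Read back as little-endian, the first byte is least significant, giving 0xC735132C17831361.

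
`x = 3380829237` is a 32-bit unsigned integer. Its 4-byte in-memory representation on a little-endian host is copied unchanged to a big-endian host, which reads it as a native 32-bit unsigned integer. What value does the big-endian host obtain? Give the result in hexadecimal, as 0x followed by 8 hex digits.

0x355C83C9

3380829237 in 32-bit hexadecimal is 0xC9835C35.
Stored little-endian, the bytes at ascending addresses are 35 5C 83 C9.
Read back as big-endian, the last byte is least significant, giving 0x355C83C9.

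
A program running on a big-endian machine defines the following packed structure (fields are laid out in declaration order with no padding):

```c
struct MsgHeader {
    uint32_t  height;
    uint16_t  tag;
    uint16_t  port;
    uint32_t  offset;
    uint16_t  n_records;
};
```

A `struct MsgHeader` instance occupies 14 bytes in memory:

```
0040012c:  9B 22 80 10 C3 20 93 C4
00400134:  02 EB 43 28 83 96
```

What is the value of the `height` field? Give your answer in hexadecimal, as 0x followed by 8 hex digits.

0x9B228010

`height` is the first field, at byte offset 0, occupying 4 bytes.
Bytes at offsets 0..3: 9B 22 80 10.
Big-endian stores the most-significant byte at the lowest address.
The bytes are already most-significant first: 0x9B228010.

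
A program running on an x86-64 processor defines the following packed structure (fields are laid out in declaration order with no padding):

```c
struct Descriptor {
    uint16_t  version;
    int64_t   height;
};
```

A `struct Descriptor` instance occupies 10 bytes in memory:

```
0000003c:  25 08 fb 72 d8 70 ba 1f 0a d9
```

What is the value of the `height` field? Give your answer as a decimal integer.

-2807396532094471429

`height` follows `version` (2 bytes), so it starts at byte offset 2 and occupies 8 bytes.
Bytes at offsets 2..9: FB 72 D8 70 BA 1F 0A D9.
Little-endian: lowest address holds the least-significant byte.
Reassemble most-significant byte first: D9 0A 1F BA 70 D8 72 FB → 0xD90A1FBA70D872FB.
Top bit is set, so as a signed 64-bit value this is 0xD90A1FBA70D872FB − 2^64 = -2807396532094471429.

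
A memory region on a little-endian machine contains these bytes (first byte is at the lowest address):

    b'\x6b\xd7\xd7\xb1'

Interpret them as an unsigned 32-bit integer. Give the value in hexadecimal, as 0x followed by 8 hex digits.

In little-endian order the low byte comes first in memory.
Reassemble most-significant byte first: B1 D7 D7 6B → 0xB1D7D76B.

0xB1D7D76B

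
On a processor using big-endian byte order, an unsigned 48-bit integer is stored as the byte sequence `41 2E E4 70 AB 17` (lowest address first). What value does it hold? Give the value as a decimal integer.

71669656890135

Big-endian: lowest address holds the most-significant byte.
The bytes are already most-significant first: 0x412EE470AB17.
0x412EE470AB17 = 71669656890135.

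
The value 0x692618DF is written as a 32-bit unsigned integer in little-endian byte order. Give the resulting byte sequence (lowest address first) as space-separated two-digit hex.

Split into bytes (most-significant first): 69 26 18 DF.
Little-endian stores the least-significant byte at the lowest address.
So at ascending addresses the bytes are DF 18 26 69.

DF 18 26 69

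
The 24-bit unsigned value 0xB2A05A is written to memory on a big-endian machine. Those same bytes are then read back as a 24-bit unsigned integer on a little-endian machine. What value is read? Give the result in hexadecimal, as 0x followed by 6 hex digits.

Stored big-endian, the bytes at ascending addresses are B2 A0 5A.
Read back as little-endian, the first byte is least significant, giving 0x5AA0B2.

0x5AA0B2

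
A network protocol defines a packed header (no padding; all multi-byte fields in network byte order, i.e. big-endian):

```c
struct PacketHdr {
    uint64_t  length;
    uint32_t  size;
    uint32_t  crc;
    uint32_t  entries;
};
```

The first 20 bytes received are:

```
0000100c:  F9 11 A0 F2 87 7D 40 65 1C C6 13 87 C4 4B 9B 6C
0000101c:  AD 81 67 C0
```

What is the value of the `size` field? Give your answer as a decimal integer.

482743175

`size` follows `length` (8 bytes), so it starts at byte offset 8 and occupies 4 bytes.
Bytes at offsets 8..11: 1C C6 13 87.
Big-endian: lowest address holds the most-significant byte.
The bytes are already most-significant first: 0x1CC61387.
0x1CC61387 = 482743175.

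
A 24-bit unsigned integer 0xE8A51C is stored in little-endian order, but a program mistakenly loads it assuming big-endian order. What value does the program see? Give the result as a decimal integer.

1877480

Stored little-endian, the bytes at ascending addresses are 1C A5 E8.
Read back as big-endian, the last byte is least significant, giving 0x1CA5E8.
0x1CA5E8 = 1877480.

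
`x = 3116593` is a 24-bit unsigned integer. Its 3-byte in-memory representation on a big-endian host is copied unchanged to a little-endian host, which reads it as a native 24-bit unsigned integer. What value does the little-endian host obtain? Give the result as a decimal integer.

3116593 in 24-bit hexadecimal is 0x2F8E31.
Stored big-endian, the bytes at ascending addresses are 2F 8E 31.
Read back as little-endian, the first byte is least significant, giving 0x318E2F.
0x318E2F = 3247663.

3247663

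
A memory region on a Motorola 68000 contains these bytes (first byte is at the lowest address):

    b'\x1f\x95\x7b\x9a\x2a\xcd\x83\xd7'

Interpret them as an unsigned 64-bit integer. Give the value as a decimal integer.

2275861088778945495

Big-endian: lowest address holds the most-significant byte.
The bytes are already most-significant first: 0x1F957B9A2ACD83D7.
0x1F957B9A2ACD83D7 = 2275861088778945495.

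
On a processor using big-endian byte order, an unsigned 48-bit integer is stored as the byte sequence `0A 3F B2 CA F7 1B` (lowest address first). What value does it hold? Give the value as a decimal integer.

In big-endian order the high byte comes first in memory.
The bytes are already most-significant first: 0x0A3FB2CAF71B.
0x0A3FB2CAF71B = 11268698863387.

11268698863387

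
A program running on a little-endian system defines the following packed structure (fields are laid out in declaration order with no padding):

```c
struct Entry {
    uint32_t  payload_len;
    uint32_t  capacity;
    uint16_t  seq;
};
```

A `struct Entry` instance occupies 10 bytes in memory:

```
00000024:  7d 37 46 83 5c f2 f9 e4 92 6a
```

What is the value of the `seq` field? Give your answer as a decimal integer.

`seq` follows `payload_len` (4 B), `capacity` (4 B), so it starts at offset 4 + 4 = 8 and occupies 2 bytes.
Bytes at offsets 8..9: 92 6A.
Little-endian: lowest address holds the least-significant byte.
Reassemble most-significant byte first: 6A 92 → 0x6A92.
0x6A92 = 27282.

27282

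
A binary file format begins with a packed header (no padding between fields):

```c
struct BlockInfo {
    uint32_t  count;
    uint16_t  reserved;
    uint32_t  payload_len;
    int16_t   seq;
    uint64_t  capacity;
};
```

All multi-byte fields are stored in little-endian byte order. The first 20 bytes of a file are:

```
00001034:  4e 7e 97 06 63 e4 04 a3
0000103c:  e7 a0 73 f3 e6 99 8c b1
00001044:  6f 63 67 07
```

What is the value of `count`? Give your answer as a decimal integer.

`count` is the first field, at byte offset 0, occupying 4 bytes.
Bytes at offsets 0..3: 4E 7E 97 06.
In little-endian order the low byte comes first in memory.
Reassemble most-significant byte first: 06 97 7E 4E → 0x06977E4E.
0x06977E4E = 110591566.

110591566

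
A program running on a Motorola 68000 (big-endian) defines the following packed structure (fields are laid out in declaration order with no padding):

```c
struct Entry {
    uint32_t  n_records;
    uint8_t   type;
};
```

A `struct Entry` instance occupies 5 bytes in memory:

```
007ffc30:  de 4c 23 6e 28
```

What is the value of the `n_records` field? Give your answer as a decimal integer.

`n_records` is the first field, at byte offset 0, occupying 4 bytes.
Bytes at offsets 0..3: DE 4C 23 6E.
Big-endian stores the most-significant byte at the lowest address.
The bytes are already most-significant first: 0xDE4C236E.
0xDE4C236E = 3729531758.

3729531758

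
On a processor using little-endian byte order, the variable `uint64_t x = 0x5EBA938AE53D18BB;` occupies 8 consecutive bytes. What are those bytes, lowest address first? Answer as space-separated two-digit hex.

BB 18 3D E5 8A 93 BA 5E

Split into bytes (most-significant first): 5E BA 93 8A E5 3D 18 BB.
Little-endian: lowest address holds the least-significant byte.
So at ascending addresses the bytes are BB 18 3D E5 8A 93 BA 5E.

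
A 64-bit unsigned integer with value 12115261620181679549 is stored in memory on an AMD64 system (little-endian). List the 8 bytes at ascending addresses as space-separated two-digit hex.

BD 3D DA 0F 41 0E 22 A8

12115261620181679549 in hexadecimal, padded to 64 bits, is 0xA8220E410FDA3DBD.
Split into bytes (most-significant first): A8 22 0E 41 0F DA 3D BD.
Little-endian stores the least-significant byte at the lowest address.
So at ascending addresses the bytes are BD 3D DA 0F 41 0E 22 A8.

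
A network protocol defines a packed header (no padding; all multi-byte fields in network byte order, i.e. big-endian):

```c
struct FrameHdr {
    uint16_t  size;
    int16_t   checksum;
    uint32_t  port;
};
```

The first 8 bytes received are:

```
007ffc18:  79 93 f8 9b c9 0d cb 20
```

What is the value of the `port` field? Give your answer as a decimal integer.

3373124384

`port` follows `size` (2 B), `checksum` (2 B), so it starts at offset 2 + 2 = 4 and occupies 4 bytes.
Bytes at offsets 4..7: C9 0D CB 20.
In big-endian order the high byte comes first in memory.
The bytes are already most-significant first: 0xC90DCB20.
0xC90DCB20 = 3373124384.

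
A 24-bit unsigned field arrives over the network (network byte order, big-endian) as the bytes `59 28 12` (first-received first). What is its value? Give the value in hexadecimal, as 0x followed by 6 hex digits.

Big-endian stores the most-significant byte at the lowest address.
The bytes are already most-significant first: 0x592812.

0x592812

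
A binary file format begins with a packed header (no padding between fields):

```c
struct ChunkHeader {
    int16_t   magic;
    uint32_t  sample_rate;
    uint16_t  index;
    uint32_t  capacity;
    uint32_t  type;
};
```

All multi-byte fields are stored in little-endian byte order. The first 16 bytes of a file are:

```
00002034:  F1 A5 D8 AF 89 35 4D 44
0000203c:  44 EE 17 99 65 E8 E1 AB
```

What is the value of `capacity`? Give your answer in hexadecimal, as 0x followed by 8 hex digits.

`capacity` follows `magic` (2 B), `sample_rate` (4 B), `index` (2 B), so it starts at offset 2 + 4 + 2 = 8 and occupies 4 bytes.
Bytes at offsets 8..11: 44 EE 17 99.
Little-endian: lowest address holds the least-significant byte.
Reassemble most-significant byte first: 99 17 EE 44 → 0x9917EE44.

0x9917EE44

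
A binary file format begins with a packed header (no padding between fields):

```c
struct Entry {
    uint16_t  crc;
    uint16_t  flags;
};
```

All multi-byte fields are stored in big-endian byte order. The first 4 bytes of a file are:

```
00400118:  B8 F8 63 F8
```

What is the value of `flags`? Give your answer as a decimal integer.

25592

`flags` follows `crc` (2 bytes), so it starts at byte offset 2 and occupies 2 bytes.
Bytes at offsets 2..3: 63 F8.
Big-endian stores the most-significant byte at the lowest address.
The bytes are already most-significant first: 0x63F8.
0x63F8 = 25592.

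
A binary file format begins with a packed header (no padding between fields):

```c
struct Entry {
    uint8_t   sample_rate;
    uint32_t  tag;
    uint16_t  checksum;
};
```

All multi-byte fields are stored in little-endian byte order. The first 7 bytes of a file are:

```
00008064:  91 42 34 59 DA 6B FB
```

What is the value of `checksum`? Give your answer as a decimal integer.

64363

`checksum` follows `sample_rate` (1 B), `tag` (4 B), so it starts at offset 1 + 4 = 5 and occupies 2 bytes.
Bytes at offsets 5..6: 6B FB.
Little-endian: lowest address holds the least-significant byte.
Reassemble most-significant byte first: FB 6B → 0xFB6B.
0xFB6B = 64363.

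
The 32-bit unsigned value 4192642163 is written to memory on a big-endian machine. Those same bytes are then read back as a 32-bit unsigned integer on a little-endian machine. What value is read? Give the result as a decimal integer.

1940186873

4192642163 in 32-bit hexadecimal is 0xF9E6A473.
Stored big-endian, the bytes at ascending addresses are F9 E6 A4 73.
Read back as little-endian, the first byte is least significant, giving 0x73A4E6F9.
0x73A4E6F9 = 1940186873.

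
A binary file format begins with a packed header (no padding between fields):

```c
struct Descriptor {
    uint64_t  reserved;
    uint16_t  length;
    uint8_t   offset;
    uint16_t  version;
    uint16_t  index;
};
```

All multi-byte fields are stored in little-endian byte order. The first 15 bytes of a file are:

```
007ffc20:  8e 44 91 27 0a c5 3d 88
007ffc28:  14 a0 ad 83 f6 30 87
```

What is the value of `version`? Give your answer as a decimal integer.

63107

`version` follows `reserved` (8 B), `length` (2 B), `offset` (1 B), so it starts at offset 8 + 2 + 1 = 11 and occupies 2 bytes.
Bytes at offsets 11..12: 83 F6.
Little-endian: lowest address holds the least-significant byte.
Reassemble most-significant byte first: F6 83 → 0xF683.
0xF683 = 63107.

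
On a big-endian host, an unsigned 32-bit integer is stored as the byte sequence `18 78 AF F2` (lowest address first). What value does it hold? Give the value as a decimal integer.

410562546

Big-endian stores the most-significant byte at the lowest address.
The bytes are already most-significant first: 0x1878AFF2.
0x1878AFF2 = 410562546.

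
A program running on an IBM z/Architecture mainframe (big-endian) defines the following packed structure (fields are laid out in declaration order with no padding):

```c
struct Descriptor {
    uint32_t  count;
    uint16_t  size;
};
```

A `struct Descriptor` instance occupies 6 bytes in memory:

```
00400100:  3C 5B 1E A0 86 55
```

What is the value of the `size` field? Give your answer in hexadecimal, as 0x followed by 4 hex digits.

`size` follows `count` (4 bytes), so it starts at byte offset 4 and occupies 2 bytes.
Bytes at offsets 4..5: 86 55.
Big-endian stores the most-significant byte at the lowest address.
The bytes are already most-significant first: 0x8655.

0x8655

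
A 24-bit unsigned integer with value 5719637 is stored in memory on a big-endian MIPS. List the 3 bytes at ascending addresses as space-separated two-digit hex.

5719637 in hexadecimal, padded to 24 bits, is 0x574655.
Split into bytes (most-significant first): 57 46 55.
In big-endian order the high byte comes first in memory.
So the memory order matches the most-significant-first order: 57 46 55.

57 46 55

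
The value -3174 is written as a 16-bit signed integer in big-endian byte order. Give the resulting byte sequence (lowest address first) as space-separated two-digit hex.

F3 9A

Two's complement of -3174 in 16 bits: 3174 = 0x0C66; invert → 0xF399; add 1 → 0xF39A.
Split into bytes (most-significant first): F3 9A.
Big-endian: lowest address holds the most-significant byte.
So the memory order matches the most-significant-first order: F3 9A.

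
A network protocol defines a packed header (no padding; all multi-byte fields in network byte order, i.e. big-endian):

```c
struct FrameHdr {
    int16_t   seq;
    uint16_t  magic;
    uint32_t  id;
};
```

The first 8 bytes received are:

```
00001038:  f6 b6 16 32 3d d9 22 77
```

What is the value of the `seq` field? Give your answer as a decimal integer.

`seq` is the first field, at byte offset 0, occupying 2 bytes.
Bytes at offsets 0..1: F6 B6.
Big-endian stores the most-significant byte at the lowest address.
The bytes are already most-significant first: 0xF6B6.
Top bit is set, so as a signed 16-bit value this is 0xF6B6 − 2^16 = -2378.

-2378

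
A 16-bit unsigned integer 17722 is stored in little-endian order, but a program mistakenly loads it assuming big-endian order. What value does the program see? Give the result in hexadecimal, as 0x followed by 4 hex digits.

0x3A45

17722 in 16-bit hexadecimal is 0x453A.
Stored little-endian, the bytes at ascending addresses are 3A 45.
Read back as big-endian, the last byte is least significant, giving 0x3A45.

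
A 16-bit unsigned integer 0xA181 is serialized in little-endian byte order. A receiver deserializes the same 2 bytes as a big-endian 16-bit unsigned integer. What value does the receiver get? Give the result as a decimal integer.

Stored little-endian, the bytes at ascending addresses are 81 A1.
Read back as big-endian, the last byte is least significant, giving 0x81A1.
0x81A1 = 33185.

33185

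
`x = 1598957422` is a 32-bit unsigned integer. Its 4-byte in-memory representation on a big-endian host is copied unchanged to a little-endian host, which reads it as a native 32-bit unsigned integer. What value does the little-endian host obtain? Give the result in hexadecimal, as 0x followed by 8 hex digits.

0x6E274E5F

1598957422 in 32-bit hexadecimal is 0x5F4E276E.
Stored big-endian, the bytes at ascending addresses are 5F 4E 27 6E.
Read back as little-endian, the first byte is least significant, giving 0x6E274E5F.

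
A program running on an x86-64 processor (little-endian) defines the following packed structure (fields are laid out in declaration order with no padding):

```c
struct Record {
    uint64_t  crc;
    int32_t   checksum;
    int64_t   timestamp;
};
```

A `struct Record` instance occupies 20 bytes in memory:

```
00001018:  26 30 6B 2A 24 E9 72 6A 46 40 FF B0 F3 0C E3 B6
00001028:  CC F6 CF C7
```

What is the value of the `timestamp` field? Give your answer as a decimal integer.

-4048746180880691981

`timestamp` follows `crc` (8 B), `checksum` (4 B), so it starts at offset 8 + 4 = 12 and occupies 8 bytes.
Bytes at offsets 12..19: F3 0C E3 B6 CC F6 CF C7.
Little-endian: lowest address holds the least-significant byte.
Reassemble most-significant byte first: C7 CF F6 CC B6 E3 0C F3 → 0xC7CFF6CCB6E30CF3.
Top bit is set, so as a signed 64-bit value this is 0xC7CFF6CCB6E30CF3 − 2^64 = -4048746180880691981.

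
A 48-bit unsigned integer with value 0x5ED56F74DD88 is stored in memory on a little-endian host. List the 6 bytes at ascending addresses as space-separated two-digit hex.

Split into bytes (most-significant first): 5E D5 6F 74 DD 88.
In little-endian order the low byte comes first in memory.
So at ascending addresses the bytes are 88 DD 74 6F D5 5E.

88 DD 74 6F D5 5E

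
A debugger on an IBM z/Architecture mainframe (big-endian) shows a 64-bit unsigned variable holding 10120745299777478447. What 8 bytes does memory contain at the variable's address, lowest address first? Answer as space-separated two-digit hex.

8C 74 1C 3A 67 70 DF 2F

10120745299777478447 in hexadecimal, padded to 64 bits, is 0x8C741C3A6770DF2F.
Split into bytes (most-significant first): 8C 74 1C 3A 67 70 DF 2F.
Big-endian: lowest address holds the most-significant byte.
So the memory order matches the most-significant-first order: 8C 74 1C 3A 67 70 DF 2F.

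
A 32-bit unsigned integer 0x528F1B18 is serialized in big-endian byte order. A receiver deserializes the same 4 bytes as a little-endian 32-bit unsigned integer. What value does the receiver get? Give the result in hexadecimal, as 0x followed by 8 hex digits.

Stored big-endian, the bytes at ascending addresses are 52 8F 1B 18.
Read back as little-endian, the first byte is least significant, giving 0x181B8F52.

0x181B8F52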